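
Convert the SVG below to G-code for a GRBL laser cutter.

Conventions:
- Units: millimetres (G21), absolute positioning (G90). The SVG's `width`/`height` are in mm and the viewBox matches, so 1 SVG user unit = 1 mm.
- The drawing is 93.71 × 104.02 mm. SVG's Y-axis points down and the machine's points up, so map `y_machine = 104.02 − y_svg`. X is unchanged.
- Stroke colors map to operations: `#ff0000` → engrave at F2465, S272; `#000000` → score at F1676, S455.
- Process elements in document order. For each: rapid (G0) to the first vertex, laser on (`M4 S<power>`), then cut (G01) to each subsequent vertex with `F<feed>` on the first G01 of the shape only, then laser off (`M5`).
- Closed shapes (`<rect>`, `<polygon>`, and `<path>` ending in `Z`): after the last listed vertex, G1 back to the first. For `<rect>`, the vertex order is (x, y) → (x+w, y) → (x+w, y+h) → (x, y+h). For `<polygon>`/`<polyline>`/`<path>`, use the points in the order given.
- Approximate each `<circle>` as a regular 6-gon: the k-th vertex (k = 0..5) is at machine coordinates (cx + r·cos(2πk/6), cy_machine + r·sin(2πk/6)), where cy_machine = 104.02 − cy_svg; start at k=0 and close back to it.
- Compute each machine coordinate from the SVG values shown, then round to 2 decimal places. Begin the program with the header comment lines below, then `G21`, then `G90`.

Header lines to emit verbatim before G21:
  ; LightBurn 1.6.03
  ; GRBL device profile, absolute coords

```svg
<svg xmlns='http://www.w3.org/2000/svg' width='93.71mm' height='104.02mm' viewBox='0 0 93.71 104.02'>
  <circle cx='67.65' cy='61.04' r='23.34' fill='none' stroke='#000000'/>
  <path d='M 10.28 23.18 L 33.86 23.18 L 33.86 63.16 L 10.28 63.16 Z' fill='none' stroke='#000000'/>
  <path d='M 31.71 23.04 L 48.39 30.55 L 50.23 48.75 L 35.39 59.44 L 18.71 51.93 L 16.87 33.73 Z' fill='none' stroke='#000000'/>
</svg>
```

; LightBurn 1.6.03
; GRBL device profile, absolute coords
G21
G90
G0 X90.99 Y42.98
M4 S455
G01 X79.32 Y63.19 F1676
G01 X55.98 Y63.19
G01 X44.31 Y42.98
G01 X55.98 Y22.77
G01 X79.32 Y22.77
G01 X90.99 Y42.98
M5
G0 X10.28 Y80.84
M4 S455
G01 X33.86 Y80.84 F1676
G01 X33.86 Y40.86
G01 X10.28 Y40.86
G01 X10.28 Y80.84
M5
G0 X31.71 Y80.98
M4 S455
G01 X48.39 Y73.47 F1676
G01 X50.23 Y55.27
G01 X35.39 Y44.58
G01 X18.71 Y52.09
G01 X16.87 Y70.29
G01 X31.71 Y80.98
M5

1 u = 1 mm; y_m = 104.02 − y.

[1] `<circle>` circle, #000000→score S455 F1676: (90.99,42.98) → (79.32,63.19) → (55.98,63.19) → (44.31,42.98) → (55.98,22.77) → (79.32,22.77) → (90.99,42.98) (closed)

[2] `<path>` rectangle, #000000→score S455 F1676: (10.28,80.84) → (33.86,80.84) → (33.86,40.86) → (10.28,40.86) → (10.28,80.84) (closed)

[3] `<path>` regular polygon, #000000→score S455 F1676: (31.71,80.98) → (48.39,73.47) → (50.23,55.27) → (35.39,44.58) → (18.71,52.09) → (16.87,70.29) → (31.71,80.98) (closed)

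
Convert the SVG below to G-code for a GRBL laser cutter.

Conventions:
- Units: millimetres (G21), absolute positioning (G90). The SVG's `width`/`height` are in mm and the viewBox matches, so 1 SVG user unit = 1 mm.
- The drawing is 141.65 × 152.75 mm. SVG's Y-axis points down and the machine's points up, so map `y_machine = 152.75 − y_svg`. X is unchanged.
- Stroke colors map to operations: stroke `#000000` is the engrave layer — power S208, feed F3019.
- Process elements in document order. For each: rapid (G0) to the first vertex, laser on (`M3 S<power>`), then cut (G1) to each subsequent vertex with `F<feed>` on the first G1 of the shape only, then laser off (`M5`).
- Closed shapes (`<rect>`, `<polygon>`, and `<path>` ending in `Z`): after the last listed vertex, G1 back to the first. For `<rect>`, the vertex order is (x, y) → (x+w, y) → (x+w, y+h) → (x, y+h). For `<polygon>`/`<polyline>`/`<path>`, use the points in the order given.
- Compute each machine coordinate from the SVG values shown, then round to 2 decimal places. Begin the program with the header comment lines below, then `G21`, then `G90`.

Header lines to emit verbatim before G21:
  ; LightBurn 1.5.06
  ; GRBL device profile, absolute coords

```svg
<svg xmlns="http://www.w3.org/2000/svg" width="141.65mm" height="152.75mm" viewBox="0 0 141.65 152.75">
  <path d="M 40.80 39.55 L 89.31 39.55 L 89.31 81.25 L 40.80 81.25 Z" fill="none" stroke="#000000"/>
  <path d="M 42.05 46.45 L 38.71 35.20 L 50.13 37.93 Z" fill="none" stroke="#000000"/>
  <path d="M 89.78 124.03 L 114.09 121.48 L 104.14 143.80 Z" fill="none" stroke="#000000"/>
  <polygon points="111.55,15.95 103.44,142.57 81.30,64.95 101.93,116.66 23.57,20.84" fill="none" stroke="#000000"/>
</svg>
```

Since the viewBox matches the mm dimensions, user units are millimetres directly. The only transform is the Y-flip y_m = 152.75 − y_svg.

Shape 1 is a rectangle drawn with `<path>`. Its stroke #000000 means engrave at S208, F3019. After flipping Y the toolpath is (40.80,113.20) → (89.31,113.20) → (89.31,71.50) → (40.80,71.50) → (40.80,113.20), returning to the start.

Shape 2 is a regular polygon drawn with `<path>`. Its stroke #000000 means engrave at S208, F3019. After flipping Y the toolpath is (42.05,106.30) → (38.71,117.55) → (50.13,114.82) → (42.05,106.30), returning to the start.

Shape 3 is a regular polygon drawn with `<path>`. Its stroke #000000 means engrave at S208, F3019. After flipping Y the toolpath is (89.78,28.72) → (114.09,31.27) → (104.14,8.95) → (89.78,28.72), returning to the start.

Shape 4 is a closed polygon drawn with `<polygon>`. Its stroke #000000 means engrave at S208, F3019. After flipping Y the toolpath is (111.55,136.80) → (103.44,10.18) → (81.30,87.80) → (101.93,36.09) → (23.57,131.91) → (111.55,136.80), returning to the start.

; LightBurn 1.5.06
; GRBL device profile, absolute coords
G21
G90
G0 X40.80 Y113.20
M3 S208
G1 X89.31 Y113.20 F3019
G1 X89.31 Y71.50
G1 X40.80 Y71.50
G1 X40.80 Y113.20
M5
G0 X42.05 Y106.30
M3 S208
G1 X38.71 Y117.55 F3019
G1 X50.13 Y114.82
G1 X42.05 Y106.30
M5
G0 X89.78 Y28.72
M3 S208
G1 X114.09 Y31.27 F3019
G1 X104.14 Y8.95
G1 X89.78 Y28.72
M5
G0 X111.55 Y136.80
M3 S208
G1 X103.44 Y10.18 F3019
G1 X81.30 Y87.80
G1 X101.93 Y36.09
G1 X23.57 Y131.91
G1 X111.55 Y136.80
M5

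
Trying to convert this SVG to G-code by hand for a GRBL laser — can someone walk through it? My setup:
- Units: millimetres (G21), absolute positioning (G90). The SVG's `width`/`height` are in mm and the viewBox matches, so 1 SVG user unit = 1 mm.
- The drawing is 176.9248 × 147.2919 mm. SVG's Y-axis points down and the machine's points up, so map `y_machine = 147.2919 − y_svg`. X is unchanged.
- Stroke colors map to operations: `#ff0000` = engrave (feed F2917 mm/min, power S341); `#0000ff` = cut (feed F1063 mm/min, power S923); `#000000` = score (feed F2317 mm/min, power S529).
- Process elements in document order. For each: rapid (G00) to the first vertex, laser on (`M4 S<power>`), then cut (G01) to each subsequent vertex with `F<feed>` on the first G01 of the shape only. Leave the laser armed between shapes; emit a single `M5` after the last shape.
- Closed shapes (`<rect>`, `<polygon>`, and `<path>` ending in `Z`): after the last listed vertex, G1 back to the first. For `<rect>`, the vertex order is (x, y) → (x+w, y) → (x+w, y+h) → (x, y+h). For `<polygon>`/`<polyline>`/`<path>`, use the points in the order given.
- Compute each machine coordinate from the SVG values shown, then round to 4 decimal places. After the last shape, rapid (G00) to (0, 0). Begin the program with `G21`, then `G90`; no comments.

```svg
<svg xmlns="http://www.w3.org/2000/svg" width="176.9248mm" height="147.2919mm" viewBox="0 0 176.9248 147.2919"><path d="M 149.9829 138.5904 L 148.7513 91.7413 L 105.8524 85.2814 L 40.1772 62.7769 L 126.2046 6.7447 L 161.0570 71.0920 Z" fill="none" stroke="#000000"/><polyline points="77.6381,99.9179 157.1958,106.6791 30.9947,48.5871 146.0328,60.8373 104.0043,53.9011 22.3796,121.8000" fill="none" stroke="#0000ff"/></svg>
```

viewBox `0 0 176.9248 147.2919` with mm width/height → 1 unit = 1 mm. Flip: y_m = 147.2919 − y_svg.

**Shape 1** — `<path>` closed polygon, stroke `#000000` → score (S529, F2317). Machine vertices: (149.9829,8.7015) → (148.7513,55.5506) → (105.8524,62.0105) → (40.1772,84.5150) → (126.2046,140.5472) → (161.0570,76.1999) → (149.9829,8.7015). Closed: final G1 returns to the first vertex.

**Shape 2** — `<polyline>` open polyline, stroke `#0000ff` → cut (S923, F1063). Machine vertices: (77.6381,47.3740) → (157.1958,40.6128) → (30.9947,98.7048) → (146.0328,86.4546) → (104.0043,93.3908) → (22.3796,25.4919). Open path.

G21
G90
G00 X149.9829 Y8.7015
M4 S529
G01 X148.7513 Y55.5506 F2317
G01 X105.8524 Y62.0105
G01 X40.1772 Y84.5150
G01 X126.2046 Y140.5472
G01 X161.0570 Y76.1999
G01 X149.9829 Y8.7015
G00 X77.6381 Y47.3740
M4 S923
G01 X157.1958 Y40.6128 F1063
G01 X30.9947 Y98.7048
G01 X146.0328 Y86.4546
G01 X104.0043 Y93.3908
G01 X22.3796 Y25.4919
M5
G00 X0.0000 Y0.0000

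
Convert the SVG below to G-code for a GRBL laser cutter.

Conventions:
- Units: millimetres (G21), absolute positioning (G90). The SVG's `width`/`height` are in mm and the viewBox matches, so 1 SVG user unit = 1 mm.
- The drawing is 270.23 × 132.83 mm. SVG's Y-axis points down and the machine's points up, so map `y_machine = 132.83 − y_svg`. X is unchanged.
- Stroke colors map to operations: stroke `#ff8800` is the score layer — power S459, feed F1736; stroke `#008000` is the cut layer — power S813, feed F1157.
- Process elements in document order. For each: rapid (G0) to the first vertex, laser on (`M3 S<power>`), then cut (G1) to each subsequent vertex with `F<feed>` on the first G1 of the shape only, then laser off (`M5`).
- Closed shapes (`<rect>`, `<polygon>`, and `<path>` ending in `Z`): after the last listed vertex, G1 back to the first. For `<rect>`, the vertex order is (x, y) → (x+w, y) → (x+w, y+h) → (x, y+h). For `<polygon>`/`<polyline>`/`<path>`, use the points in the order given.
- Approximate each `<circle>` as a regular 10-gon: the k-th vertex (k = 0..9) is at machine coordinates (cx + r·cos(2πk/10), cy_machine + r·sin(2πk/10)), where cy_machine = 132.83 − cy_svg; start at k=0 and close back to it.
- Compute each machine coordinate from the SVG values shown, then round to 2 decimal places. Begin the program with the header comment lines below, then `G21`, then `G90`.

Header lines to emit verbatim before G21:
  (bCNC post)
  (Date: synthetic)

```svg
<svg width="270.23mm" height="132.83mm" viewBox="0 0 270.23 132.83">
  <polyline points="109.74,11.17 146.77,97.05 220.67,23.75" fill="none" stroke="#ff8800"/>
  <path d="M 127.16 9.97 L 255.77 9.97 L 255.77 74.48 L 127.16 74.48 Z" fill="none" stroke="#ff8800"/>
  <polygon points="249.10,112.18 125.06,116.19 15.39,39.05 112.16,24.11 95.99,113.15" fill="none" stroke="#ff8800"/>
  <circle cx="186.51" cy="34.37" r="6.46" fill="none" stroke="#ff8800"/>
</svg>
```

Since the viewBox matches the mm dimensions, user units are millimetres directly. The only transform is the Y-flip y_m = 132.83 − y_svg.

Shape 1 is a open polyline drawn with `<polyline>`. Its stroke #ff8800 means score at S459, F1736. After flipping Y the toolpath is (109.74,121.66) → (146.77,35.78) → (220.67,109.08).

Shape 2 is a rectangle drawn with `<path>`. Its stroke #ff8800 means score at S459, F1736. After flipping Y the toolpath is (127.16,122.86) → (255.77,122.86) → (255.77,58.35) → (127.16,58.35) → (127.16,122.86), returning to the start.

Shape 3 is a closed polygon drawn with `<polygon>`. Its stroke #ff8800 means score at S459, F1736. After flipping Y the toolpath is (249.10,20.65) → (125.06,16.64) → (15.39,93.78) → (112.16,108.72) → (95.99,19.68) → (249.10,20.65), returning to the start.

Shape 4 is a circle drawn with `<circle>`. Its stroke #ff8800 means score at S459, F1736. After flipping Y the toolpath is (192.97,98.46) → (191.74,102.26) → (188.51,104.60) → (184.51,104.60) → (181.28,102.26) → (180.05,98.46) → (181.28,94.66) → (184.51,92.32) → (188.51,92.32) → (191.74,94.66) → (192.97,98.46), returning to the start.

(bCNC post)
(Date: synthetic)
G21
G90
G0 X109.74 Y121.66
M3 S459
G1 X146.77 Y35.78 F1736
G1 X220.67 Y109.08
M5
G0 X127.16 Y122.86
M3 S459
G1 X255.77 Y122.86 F1736
G1 X255.77 Y58.35
G1 X127.16 Y58.35
G1 X127.16 Y122.86
M5
G0 X249.10 Y20.65
M3 S459
G1 X125.06 Y16.64 F1736
G1 X15.39 Y93.78
G1 X112.16 Y108.72
G1 X95.99 Y19.68
G1 X249.10 Y20.65
M5
G0 X192.97 Y98.46
M3 S459
G1 X191.74 Y102.26 F1736
G1 X188.51 Y104.60
G1 X184.51 Y104.60
G1 X181.28 Y102.26
G1 X180.05 Y98.46
G1 X181.28 Y94.66
G1 X184.51 Y92.32
G1 X188.51 Y92.32
G1 X191.74 Y94.66
G1 X192.97 Y98.46
M5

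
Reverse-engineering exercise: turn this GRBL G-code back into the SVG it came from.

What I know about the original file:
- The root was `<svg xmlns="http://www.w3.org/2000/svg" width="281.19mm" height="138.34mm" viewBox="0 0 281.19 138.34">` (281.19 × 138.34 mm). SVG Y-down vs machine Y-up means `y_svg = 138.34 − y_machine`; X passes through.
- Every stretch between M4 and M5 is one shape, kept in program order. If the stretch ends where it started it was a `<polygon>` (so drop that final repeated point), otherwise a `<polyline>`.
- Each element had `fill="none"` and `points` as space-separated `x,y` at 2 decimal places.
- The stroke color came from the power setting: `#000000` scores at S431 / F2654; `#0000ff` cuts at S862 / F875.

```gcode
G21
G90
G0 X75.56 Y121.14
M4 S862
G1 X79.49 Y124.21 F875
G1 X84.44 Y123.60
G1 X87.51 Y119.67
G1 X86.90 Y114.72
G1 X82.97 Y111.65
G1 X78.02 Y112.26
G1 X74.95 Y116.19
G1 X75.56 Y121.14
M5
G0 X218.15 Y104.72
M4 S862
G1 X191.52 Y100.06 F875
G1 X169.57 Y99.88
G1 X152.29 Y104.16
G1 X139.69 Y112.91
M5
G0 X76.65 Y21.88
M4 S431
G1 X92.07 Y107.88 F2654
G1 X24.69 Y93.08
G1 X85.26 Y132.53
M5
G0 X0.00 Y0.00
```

Machine Y-up, SVG Y-down with viewBox height 138.34, so y_svg = 138.34 − y_machine; X carries over.

Run 1: S862 ⇒ cut layer `#0000ff`. The run returns to its start, so emit a `<polygon>` with points (Y-flipped): 75.56,17.20 79.49,14.13 84.44,14.74 87.51,18.67 86.90,23.62 82.97,26.69 78.02,26.08 74.95,22.15.

Run 2: power S862 maps to stroke `#0000ff` (cut). The run is open, so emit a `<polyline>` with points (Y-flipped): 218.15,33.62 191.52,38.28 169.57,38.46 152.29,34.18 139.69,25.43.

Run 3: the run's S431 means `#000000` (score). The run is open, so emit a `<polyline>` with points (Y-flipped): 76.65,116.46 92.07,30.46 24.69,45.26 85.26,5.81.

<svg xmlns="http://www.w3.org/2000/svg" width="281.19mm" height="138.34mm" viewBox="0 0 281.19 138.34">
  <polygon points="75.56,17.20 79.49,14.13 84.44,14.74 87.51,18.67 86.90,23.62 82.97,26.69 78.02,26.08 74.95,22.15" fill="none" stroke="#0000ff"/>
  <polyline points="218.15,33.62 191.52,38.28 169.57,38.46 152.29,34.18 139.69,25.43" fill="none" stroke="#0000ff"/>
  <polyline points="76.65,116.46 92.07,30.46 24.69,45.26 85.26,5.81" fill="none" stroke="#000000"/>
</svg>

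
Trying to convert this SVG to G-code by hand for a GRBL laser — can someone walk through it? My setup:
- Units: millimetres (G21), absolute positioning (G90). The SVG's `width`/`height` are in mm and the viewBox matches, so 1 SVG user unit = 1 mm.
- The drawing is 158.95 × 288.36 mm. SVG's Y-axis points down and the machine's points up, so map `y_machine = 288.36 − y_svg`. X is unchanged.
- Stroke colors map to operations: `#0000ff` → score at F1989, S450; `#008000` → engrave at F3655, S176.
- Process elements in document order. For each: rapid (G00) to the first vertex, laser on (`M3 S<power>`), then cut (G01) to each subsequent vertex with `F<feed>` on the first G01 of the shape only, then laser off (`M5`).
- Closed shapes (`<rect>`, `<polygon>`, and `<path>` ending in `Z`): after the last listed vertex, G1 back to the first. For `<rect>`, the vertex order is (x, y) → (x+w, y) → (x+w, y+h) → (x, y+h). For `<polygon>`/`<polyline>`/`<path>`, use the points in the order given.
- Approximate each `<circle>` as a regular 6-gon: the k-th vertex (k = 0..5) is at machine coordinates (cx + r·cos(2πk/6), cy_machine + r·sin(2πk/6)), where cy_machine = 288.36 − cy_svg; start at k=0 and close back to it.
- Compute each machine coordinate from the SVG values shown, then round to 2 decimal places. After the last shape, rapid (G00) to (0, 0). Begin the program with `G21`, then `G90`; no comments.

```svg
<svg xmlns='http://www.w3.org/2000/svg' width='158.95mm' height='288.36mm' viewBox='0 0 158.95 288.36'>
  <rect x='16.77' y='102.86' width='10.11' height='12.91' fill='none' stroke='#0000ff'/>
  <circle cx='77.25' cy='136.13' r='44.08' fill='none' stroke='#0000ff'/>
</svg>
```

G21
G90
G00 X16.77 Y185.50
M3 S450
G01 X26.88 Y185.50 F1989
G01 X26.88 Y172.59
G01 X16.77 Y172.59
G01 X16.77 Y185.50
M5
G00 X121.33 Y152.23
M3 S450
G01 X99.29 Y190.40 F1989
G01 X55.21 Y190.40
G01 X33.17 Y152.23
G01 X55.21 Y114.06
G01 X99.29 Y114.06
G01 X121.33 Y152.23
M5
G00 X0.00 Y0.00

viewBox `0 0 158.95 288.36` with mm width/height → 1 unit = 1 mm. Flip: y_m = 288.36 − y_svg.

**Shape 1** — `<rect>` rectangle, stroke `#0000ff` → score (S450, F1989). Machine vertices: (16.77,185.50) → (26.88,185.50) → (26.88,172.59) → (16.77,172.59) → (16.77,185.50). Closed: final G1 returns to the first vertex.

**Shape 2** — `<circle>` circle, stroke `#0000ff` → score (S450, F1989). Machine vertices: (121.33,152.23) → (99.29,190.40) → (55.21,190.40) → (33.17,152.23) → (55.21,114.06) → (99.29,114.06) → (121.33,152.23). Closed: final G1 returns to the first vertex.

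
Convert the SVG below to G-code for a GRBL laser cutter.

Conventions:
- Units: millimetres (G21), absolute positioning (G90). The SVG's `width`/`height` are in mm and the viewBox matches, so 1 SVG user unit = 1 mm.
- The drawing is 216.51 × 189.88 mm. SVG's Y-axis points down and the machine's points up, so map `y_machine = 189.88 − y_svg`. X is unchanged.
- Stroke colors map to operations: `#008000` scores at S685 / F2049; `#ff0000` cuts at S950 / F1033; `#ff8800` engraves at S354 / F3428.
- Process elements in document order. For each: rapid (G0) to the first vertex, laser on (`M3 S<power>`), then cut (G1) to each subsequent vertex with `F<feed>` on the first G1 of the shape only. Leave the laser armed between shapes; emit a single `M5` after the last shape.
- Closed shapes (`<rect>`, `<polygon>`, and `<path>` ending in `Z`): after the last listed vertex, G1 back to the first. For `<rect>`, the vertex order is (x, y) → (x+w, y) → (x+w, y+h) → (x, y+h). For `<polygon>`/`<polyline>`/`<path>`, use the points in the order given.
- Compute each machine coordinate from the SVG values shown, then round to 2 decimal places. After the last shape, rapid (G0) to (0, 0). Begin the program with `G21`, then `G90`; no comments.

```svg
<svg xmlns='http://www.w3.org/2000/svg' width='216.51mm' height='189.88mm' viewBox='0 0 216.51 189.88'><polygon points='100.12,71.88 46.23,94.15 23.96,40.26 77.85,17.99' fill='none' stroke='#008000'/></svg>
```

G21
G90
G0 X100.12 Y118.00
M3 S685
G1 X46.23 Y95.73 F2049
G1 X23.96 Y149.62
G1 X77.85 Y171.89
G1 X100.12 Y118.00
M5
G0 X0.00 Y0.00

1 u = 1 mm; y_m = 189.88 − y.

[1] `<polygon>` regular polygon, #008000→score S685 F2049: (100.12,118.00) → (46.23,95.73) → (23.96,149.62) → (77.85,171.89) → (100.12,118.00) (closed)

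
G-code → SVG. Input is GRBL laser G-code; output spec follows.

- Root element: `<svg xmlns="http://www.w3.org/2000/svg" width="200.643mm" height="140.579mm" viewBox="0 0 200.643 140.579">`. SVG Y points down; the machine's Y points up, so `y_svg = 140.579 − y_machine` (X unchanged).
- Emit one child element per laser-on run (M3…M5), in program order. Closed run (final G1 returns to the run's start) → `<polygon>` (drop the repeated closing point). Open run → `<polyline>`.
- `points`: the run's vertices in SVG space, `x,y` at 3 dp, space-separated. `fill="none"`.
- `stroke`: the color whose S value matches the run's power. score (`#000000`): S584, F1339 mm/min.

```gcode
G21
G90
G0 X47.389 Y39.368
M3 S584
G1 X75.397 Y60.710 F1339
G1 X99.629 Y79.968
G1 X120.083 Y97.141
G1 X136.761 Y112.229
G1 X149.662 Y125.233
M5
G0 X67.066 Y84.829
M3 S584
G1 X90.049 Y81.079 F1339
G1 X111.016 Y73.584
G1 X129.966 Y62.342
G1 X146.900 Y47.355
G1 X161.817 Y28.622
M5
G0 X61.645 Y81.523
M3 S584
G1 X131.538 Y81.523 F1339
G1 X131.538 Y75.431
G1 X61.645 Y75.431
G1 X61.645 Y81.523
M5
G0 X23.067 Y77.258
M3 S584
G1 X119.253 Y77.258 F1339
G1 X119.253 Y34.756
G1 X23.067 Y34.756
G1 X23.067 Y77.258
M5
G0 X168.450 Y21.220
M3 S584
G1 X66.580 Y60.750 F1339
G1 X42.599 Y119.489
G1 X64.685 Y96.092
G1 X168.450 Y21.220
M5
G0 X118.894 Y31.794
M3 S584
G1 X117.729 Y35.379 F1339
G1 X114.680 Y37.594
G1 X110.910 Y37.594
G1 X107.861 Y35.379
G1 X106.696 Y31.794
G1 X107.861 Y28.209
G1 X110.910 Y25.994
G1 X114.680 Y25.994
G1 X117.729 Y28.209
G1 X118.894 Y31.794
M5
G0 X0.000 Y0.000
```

<svg xmlns="http://www.w3.org/2000/svg" width="200.643mm" height="140.579mm" viewBox="0 0 200.643 140.579">
  <polyline points="47.389,101.211 75.397,79.869 99.629,60.611 120.083,43.438 136.761,28.350 149.662,15.346" fill="none" stroke="#000000"/>
  <polyline points="67.066,55.750 90.049,59.500 111.016,66.995 129.966,78.237 146.900,93.224 161.817,111.957" fill="none" stroke="#000000"/>
  <polygon points="61.645,59.056 131.538,59.056 131.538,65.148 61.645,65.148" fill="none" stroke="#000000"/>
  <polygon points="23.067,63.321 119.253,63.321 119.253,105.823 23.067,105.823" fill="none" stroke="#000000"/>
  <polygon points="168.450,119.359 66.580,79.829 42.599,21.090 64.685,44.487" fill="none" stroke="#000000"/>
  <polygon points="118.894,108.785 117.729,105.200 114.680,102.985 110.910,102.985 107.861,105.200 106.696,108.785 107.861,112.370 110.910,114.585 114.680,114.585 117.729,112.370" fill="none" stroke="#000000"/>
</svg>

Machine Y-up, SVG Y-down with viewBox height 140.579, so y_svg = 140.579 − y_machine; X carries over. Every run uses S584, so all elements get stroke `#000000` (score).

Run 1: The run is open, so emit a `<polyline>` with points (Y-flipped): 47.389,101.211 75.397,79.869 99.629,60.611 120.083,43.438 136.761,28.350 149.662,15.346.

Run 2: The run is open, so emit a `<polyline>` with points (Y-flipped): 67.066,55.750 90.049,59.500 111.016,66.995 129.966,78.237 146.900,93.224 161.817,111.957.

Run 3: The run returns to its start, so emit a `<polygon>` with points (Y-flipped): 61.645,59.056 131.538,59.056 131.538,65.148 61.645,65.148.

Run 4: The run returns to its start, so emit a `<polygon>` with points (Y-flipped): 23.067,63.321 119.253,63.321 119.253,105.823 23.067,105.823.

Run 5: The run returns to its start, so emit a `<polygon>` with points (Y-flipped): 168.450,119.359 66.580,79.829 42.599,21.090 64.685,44.487.

Run 6: The run returns to its start, so emit a `<polygon>` with points (Y-flipped): 118.894,108.785 117.729,105.200 114.680,102.985 110.910,102.985 107.861,105.200 106.696,108.785 107.861,112.370 110.910,114.585 114.680,114.585 117.729,112.370.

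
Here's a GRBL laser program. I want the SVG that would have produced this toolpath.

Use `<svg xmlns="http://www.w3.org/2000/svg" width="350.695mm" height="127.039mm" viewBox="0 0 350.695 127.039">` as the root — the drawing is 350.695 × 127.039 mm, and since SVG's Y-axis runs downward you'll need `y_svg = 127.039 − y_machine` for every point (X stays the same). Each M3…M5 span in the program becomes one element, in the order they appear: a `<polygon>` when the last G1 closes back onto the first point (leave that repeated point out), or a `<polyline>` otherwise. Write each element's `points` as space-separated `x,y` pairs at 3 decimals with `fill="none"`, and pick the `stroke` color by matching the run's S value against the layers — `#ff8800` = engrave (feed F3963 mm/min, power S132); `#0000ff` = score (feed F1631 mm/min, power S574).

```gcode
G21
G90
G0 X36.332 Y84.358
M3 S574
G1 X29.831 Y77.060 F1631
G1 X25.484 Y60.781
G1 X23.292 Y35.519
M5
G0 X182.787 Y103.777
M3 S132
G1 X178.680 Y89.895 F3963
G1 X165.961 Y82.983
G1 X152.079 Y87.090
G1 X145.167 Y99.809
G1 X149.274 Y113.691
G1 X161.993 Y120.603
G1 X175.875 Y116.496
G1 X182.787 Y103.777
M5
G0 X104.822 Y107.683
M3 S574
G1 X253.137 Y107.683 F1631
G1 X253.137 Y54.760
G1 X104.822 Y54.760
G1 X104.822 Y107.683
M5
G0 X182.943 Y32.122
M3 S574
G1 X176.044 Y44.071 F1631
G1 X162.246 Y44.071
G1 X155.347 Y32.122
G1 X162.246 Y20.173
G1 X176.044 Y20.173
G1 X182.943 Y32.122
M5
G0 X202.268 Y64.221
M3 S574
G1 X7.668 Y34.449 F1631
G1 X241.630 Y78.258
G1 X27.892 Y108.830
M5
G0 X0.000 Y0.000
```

Machine Y-up, SVG Y-down with viewBox height 127.039, so y_svg = 127.039 − y_machine; X carries over.

Run 1: S574 ⇒ score layer `#0000ff`. The run is open, so emit a `<polyline>` with points (Y-flipped): 36.332,42.681 29.831,49.979 25.484,66.258 23.292,91.520.

Run 2: S132 ⇒ engrave layer `#ff8800`. The run returns to its start, so emit a `<polygon>` with points (Y-flipped): 182.787,23.262 178.680,37.144 165.961,44.056 152.079,39.949 145.167,27.230 149.274,13.348 161.993,6.436 175.875,10.543.

Run 3: the run's S574 means `#0000ff` (score). The run returns to its start, so emit a `<polygon>` with points (Y-flipped): 104.822,19.356 253.137,19.356 253.137,72.279 104.822,72.279.

Run 4: the run's S574 means `#0000ff` (score). The run returns to its start, so emit a `<polygon>` with points (Y-flipped): 182.943,94.917 176.044,82.968 162.246,82.968 155.347,94.917 162.246,106.866 176.044,106.866.

Run 5: S574 ⇒ score layer `#0000ff`. The run is open, so emit a `<polyline>` with points (Y-flipped): 202.268,62.818 7.668,92.590 241.630,48.781 27.892,18.209.

<svg xmlns="http://www.w3.org/2000/svg" width="350.695mm" height="127.039mm" viewBox="0 0 350.695 127.039">
  <polyline points="36.332,42.681 29.831,49.979 25.484,66.258 23.292,91.520" fill="none" stroke="#0000ff"/>
  <polygon points="182.787,23.262 178.680,37.144 165.961,44.056 152.079,39.949 145.167,27.230 149.274,13.348 161.993,6.436 175.875,10.543" fill="none" stroke="#ff8800"/>
  <polygon points="104.822,19.356 253.137,19.356 253.137,72.279 104.822,72.279" fill="none" stroke="#0000ff"/>
  <polygon points="182.943,94.917 176.044,82.968 162.246,82.968 155.347,94.917 162.246,106.866 176.044,106.866" fill="none" stroke="#0000ff"/>
  <polyline points="202.268,62.818 7.668,92.590 241.630,48.781 27.892,18.209" fill="none" stroke="#0000ff"/>
</svg>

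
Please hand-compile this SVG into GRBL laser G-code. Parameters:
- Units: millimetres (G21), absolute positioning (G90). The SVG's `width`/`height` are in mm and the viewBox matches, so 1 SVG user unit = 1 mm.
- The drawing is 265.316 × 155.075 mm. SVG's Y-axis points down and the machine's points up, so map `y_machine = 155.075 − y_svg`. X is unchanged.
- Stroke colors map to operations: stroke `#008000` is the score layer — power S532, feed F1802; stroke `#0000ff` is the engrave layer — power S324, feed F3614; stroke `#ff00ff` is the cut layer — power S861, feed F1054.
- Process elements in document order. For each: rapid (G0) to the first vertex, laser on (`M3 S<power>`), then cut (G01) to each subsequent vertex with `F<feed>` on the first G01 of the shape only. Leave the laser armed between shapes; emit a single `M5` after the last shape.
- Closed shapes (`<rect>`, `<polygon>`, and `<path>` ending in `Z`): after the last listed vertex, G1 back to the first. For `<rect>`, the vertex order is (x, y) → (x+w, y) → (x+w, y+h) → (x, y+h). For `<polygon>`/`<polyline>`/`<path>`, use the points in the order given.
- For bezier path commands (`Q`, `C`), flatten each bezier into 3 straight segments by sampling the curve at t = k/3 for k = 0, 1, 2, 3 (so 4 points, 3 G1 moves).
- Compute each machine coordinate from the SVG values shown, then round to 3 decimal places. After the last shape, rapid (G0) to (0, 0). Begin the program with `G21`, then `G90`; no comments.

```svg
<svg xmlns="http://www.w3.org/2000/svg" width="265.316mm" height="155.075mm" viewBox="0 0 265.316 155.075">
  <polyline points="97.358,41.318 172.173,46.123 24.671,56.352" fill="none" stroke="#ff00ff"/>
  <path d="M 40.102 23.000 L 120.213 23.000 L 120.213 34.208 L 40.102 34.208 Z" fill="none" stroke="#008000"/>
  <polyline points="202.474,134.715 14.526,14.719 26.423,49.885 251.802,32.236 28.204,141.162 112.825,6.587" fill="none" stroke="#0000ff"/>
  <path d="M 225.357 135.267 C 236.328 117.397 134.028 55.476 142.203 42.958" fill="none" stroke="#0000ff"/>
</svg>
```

viewBox `0 0 265.316 155.075` with mm width/height → 1 unit = 1 mm. Flip: y_m = 155.075 − y_svg.

**Shape 1** — `<polyline>` open polyline, stroke `#ff00ff` → cut (S861, F1054). Machine vertices: (97.358,113.757) → (172.173,108.952) → (24.671,98.723). Open path.

**Shape 2** — `<path>` rectangle, stroke `#008000` → score (S532, F1802). Machine vertices: (40.102,132.075) → (120.213,132.075) → (120.213,120.867) → (40.102,120.867) → (40.102,132.075). Closed: final G1 returns to the first vertex.

**Shape 3** — `<polyline>` open polyline, stroke `#0000ff` → engrave (S324, F3614). Machine vertices: (202.474,20.360) → (14.526,140.356) → (26.423,105.190) → (251.802,122.839) → (28.204,13.913) → (112.825,148.488). Open path.

**Shape 4** — `<path>` cubic bezier, stroke `#0000ff` → engrave (S324, F3614). Control points (SVG): P0=(225.357,135.267), P1=(236.328,117.397), P2=(134.028,55.476), P3=(142.203,42.958); sampled at t=k/3. Machine vertices: (225.357,19.808) → (206.858,48.900) → (162.566,86.593) → (142.203,112.117). Open path.

G21
G90
G0 X97.358 Y113.757
M3 S861
G01 X172.173 Y108.952 F1054
G01 X24.671 Y98.723
G0 X40.102 Y132.075
M3 S532
G01 X120.213 Y132.075 F1802
G01 X120.213 Y120.867
G01 X40.102 Y120.867
G01 X40.102 Y132.075
G0 X202.474 Y20.360
M3 S324
G01 X14.526 Y140.356 F3614
G01 X26.423 Y105.190
G01 X251.802 Y122.839
G01 X28.204 Y13.913
G01 X112.825 Y148.488
G0 X225.357 Y19.808
M3 S324
G01 X206.858 Y48.900 F3614
G01 X162.566 Y86.593
G01 X142.203 Y112.117
M5
G0 X0.000 Y0.000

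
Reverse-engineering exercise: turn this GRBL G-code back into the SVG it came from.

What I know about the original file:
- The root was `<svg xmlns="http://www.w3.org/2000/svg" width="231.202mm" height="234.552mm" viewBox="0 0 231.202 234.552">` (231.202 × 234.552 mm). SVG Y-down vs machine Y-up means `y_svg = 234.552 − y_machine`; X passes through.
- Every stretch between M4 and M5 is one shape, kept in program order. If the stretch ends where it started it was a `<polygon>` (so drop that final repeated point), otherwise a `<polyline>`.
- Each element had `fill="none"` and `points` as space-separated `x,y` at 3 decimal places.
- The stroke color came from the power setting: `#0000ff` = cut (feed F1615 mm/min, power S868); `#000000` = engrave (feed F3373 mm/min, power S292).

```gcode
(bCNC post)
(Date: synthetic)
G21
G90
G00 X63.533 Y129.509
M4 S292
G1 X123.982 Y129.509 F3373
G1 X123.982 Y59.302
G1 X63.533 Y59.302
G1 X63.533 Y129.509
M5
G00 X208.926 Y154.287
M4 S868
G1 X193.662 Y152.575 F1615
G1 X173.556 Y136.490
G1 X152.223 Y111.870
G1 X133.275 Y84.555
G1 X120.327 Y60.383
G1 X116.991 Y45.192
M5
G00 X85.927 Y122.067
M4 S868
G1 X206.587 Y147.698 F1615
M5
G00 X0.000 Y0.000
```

<svg xmlns="http://www.w3.org/2000/svg" width="231.202mm" height="234.552mm" viewBox="0 0 231.202 234.552">
  <polygon points="63.533,105.043 123.982,105.043 123.982,175.250 63.533,175.250" fill="none" stroke="#000000"/>
  <polyline points="208.926,80.265 193.662,81.977 173.556,98.062 152.223,122.682 133.275,149.997 120.327,174.169 116.991,189.360" fill="none" stroke="#0000ff"/>
  <polyline points="85.927,112.485 206.587,86.854" fill="none" stroke="#0000ff"/>
</svg>

Machine Y-up, SVG Y-down with viewBox height 234.552, so y_svg = 234.552 − y_machine; X carries over.

Run 1: the run's S292 means `#000000` (engrave). The run returns to its start, so emit a `<polygon>` with points (Y-flipped): 63.533,105.043 123.982,105.043 123.982,175.250 63.533,175.250.

Run 2: power S868 maps to stroke `#0000ff` (cut). The run is open, so emit a `<polyline>` with points (Y-flipped): 208.926,80.265 193.662,81.977 173.556,98.062 152.223,122.682 133.275,149.997 120.327,174.169 116.991,189.360.

Run 3: S868 ⇒ cut layer `#0000ff`. The run is open, so emit a `<polyline>` with points (Y-flipped): 85.927,112.485 206.587,86.854.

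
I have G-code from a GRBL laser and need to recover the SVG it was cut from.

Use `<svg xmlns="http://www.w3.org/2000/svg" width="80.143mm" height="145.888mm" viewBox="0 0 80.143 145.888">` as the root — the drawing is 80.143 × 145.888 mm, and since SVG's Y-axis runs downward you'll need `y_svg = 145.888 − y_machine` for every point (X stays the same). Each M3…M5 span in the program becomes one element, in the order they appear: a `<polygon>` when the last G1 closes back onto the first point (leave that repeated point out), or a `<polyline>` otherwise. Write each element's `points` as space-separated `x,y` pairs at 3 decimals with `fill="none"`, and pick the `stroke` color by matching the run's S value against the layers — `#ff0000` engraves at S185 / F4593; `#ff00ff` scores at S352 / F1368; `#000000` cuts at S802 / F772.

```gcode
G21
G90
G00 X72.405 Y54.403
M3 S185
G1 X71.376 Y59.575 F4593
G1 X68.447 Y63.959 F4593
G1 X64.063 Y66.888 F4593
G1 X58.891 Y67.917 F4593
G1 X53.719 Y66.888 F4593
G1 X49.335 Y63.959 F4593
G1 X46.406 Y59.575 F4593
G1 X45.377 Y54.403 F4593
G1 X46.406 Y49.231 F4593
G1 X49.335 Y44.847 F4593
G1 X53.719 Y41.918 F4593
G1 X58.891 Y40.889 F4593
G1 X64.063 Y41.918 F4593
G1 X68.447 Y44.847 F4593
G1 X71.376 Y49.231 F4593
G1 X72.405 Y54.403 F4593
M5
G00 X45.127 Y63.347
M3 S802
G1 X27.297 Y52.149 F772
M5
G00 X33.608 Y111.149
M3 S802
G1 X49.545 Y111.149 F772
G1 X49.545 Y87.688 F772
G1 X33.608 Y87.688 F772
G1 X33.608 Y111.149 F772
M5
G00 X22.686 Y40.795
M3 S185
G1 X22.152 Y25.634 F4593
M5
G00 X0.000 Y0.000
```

Machine Y-up, SVG Y-down with viewBox height 145.888, so y_svg = 145.888 − y_machine; X carries over.

Run 1: S185 ⇒ engrave layer `#ff0000`. The run returns to its start, so emit a `<polygon>` with points (Y-flipped): 72.405,91.485 71.376,86.313 68.447,81.929 64.063,79.000 58.891,77.971 53.719,79.000 49.335,81.929 46.406,86.313 45.377,91.485 46.406,96.657 49.335,101.041 53.719,103.970 58.891,104.999 64.063,103.970 68.447,101.041 71.376,96.657.

Run 2: power S802 maps to stroke `#000000` (cut). The run is open, so emit a `<polyline>` with points (Y-flipped): 45.127,82.541 27.297,93.739.

Run 3: power S802 maps to stroke `#000000` (cut). The run returns to its start, so emit a `<polygon>` with points (Y-flipped): 33.608,34.739 49.545,34.739 49.545,58.200 33.608,58.200.

Run 4: S185 ⇒ engrave layer `#ff0000`. The run is open, so emit a `<polyline>` with points (Y-flipped): 22.686,105.093 22.152,120.254.

<svg xmlns="http://www.w3.org/2000/svg" width="80.143mm" height="145.888mm" viewBox="0 0 80.143 145.888">
  <polygon points="72.405,91.485 71.376,86.313 68.447,81.929 64.063,79.000 58.891,77.971 53.719,79.000 49.335,81.929 46.406,86.313 45.377,91.485 46.406,96.657 49.335,101.041 53.719,103.970 58.891,104.999 64.063,103.970 68.447,101.041 71.376,96.657" fill="none" stroke="#ff0000"/>
  <polyline points="45.127,82.541 27.297,93.739" fill="none" stroke="#000000"/>
  <polygon points="33.608,34.739 49.545,34.739 49.545,58.200 33.608,58.200" fill="none" stroke="#000000"/>
  <polyline points="22.686,105.093 22.152,120.254" fill="none" stroke="#ff0000"/>
</svg>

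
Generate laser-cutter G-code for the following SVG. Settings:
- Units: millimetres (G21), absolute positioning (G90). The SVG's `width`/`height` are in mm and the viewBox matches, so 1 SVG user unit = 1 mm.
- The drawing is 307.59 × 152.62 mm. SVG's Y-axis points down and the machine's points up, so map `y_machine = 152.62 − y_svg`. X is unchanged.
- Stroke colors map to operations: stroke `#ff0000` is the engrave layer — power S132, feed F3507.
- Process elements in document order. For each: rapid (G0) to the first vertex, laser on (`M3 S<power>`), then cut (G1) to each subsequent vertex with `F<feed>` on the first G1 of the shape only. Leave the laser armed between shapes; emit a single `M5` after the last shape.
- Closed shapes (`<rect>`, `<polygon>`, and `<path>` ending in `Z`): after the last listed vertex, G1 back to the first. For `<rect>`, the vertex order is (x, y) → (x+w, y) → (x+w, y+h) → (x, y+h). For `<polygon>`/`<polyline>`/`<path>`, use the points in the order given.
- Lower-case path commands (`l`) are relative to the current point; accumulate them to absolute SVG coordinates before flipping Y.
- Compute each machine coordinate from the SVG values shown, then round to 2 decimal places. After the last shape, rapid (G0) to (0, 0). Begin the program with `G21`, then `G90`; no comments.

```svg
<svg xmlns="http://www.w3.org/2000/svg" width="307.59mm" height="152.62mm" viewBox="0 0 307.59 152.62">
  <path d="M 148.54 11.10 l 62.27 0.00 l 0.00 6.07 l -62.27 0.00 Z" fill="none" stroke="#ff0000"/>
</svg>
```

1 u = 1 mm; y_m = 152.62 − y.

[1] `<path>` rectangle, #ff0000→engrave S132 F3507: (148.54,141.52) → (210.81,141.52) → (210.81,135.45) → (148.54,135.45) → (148.54,141.52) (closed)

G21
G90
G0 X148.54 Y141.52
M3 S132
G1 X210.81 Y141.52 F3507
G1 X210.81 Y135.45
G1 X148.54 Y135.45
G1 X148.54 Y141.52
M5
G0 X0.00 Y0.00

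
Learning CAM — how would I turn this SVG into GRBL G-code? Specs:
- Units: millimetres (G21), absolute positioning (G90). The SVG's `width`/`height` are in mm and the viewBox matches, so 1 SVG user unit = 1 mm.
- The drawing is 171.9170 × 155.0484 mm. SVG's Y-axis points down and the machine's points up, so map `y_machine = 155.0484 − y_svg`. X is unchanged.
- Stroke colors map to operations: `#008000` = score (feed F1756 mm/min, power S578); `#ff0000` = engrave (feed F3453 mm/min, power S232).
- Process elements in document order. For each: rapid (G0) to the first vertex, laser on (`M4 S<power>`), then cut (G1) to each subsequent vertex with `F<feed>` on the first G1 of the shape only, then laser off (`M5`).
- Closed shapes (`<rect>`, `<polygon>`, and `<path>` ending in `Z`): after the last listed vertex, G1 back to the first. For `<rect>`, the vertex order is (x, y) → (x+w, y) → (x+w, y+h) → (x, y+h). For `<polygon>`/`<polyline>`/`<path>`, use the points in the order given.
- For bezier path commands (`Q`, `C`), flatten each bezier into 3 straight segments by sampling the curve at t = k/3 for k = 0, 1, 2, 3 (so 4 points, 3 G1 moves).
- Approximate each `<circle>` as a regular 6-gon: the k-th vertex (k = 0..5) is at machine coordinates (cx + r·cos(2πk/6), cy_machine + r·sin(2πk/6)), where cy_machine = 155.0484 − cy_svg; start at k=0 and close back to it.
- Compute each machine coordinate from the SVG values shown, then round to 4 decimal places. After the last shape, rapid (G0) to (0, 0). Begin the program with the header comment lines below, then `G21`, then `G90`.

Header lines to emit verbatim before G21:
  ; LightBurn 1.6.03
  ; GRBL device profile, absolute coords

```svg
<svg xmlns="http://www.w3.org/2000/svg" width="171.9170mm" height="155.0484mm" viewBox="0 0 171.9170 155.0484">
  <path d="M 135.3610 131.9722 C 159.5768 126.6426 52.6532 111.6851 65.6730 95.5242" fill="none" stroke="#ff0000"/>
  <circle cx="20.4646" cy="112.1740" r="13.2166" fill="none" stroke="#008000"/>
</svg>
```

; LightBurn 1.6.03
; GRBL device profile, absolute coords
G21
G90
G0 X135.3610 Y23.0762
M4 S232
G1 X125.1630 Y31.3031 F3453
G1 X83.3350 Y44.0765
G1 X65.6730 Y59.5242
M5
G0 X33.6812 Y42.8744
M4 S578
G1 X27.0729 Y54.3203 F1756
G1 X13.8563 Y54.3203
G1 X7.2480 Y42.8744
G1 X13.8563 Y31.4285
G1 X27.0729 Y31.4285
G1 X33.6812 Y42.8744
M5
G0 X0.0000 Y0.0000

viewBox `0 0 171.9170 155.0484` with mm width/height → 1 unit = 1 mm. Flip: y_m = 155.0484 − y_svg.

**Shape 1** — `<path>` cubic bezier, stroke `#ff0000` → engrave (S232, F3453). Control points (SVG): P0=(135.3610,131.9722), P1=(159.5768,126.6426), P2=(52.6532,111.6851), P3=(65.6730,95.5242); sampled at t=k/3. Machine vertices: (135.3610,23.0762) → (125.1630,31.3031) → (83.3350,44.0765) → (65.6730,59.5242). Open path.

**Shape 2** — `<circle>` circle, stroke `#008000` → score (S578, F1756). Machine vertices: (33.6812,42.8744) → (27.0729,54.3203) → (13.8563,54.3203) → (7.2480,42.8744) → (13.8563,31.4285) → (27.0729,31.4285) → (33.6812,42.8744). Closed: final G1 returns to the first vertex.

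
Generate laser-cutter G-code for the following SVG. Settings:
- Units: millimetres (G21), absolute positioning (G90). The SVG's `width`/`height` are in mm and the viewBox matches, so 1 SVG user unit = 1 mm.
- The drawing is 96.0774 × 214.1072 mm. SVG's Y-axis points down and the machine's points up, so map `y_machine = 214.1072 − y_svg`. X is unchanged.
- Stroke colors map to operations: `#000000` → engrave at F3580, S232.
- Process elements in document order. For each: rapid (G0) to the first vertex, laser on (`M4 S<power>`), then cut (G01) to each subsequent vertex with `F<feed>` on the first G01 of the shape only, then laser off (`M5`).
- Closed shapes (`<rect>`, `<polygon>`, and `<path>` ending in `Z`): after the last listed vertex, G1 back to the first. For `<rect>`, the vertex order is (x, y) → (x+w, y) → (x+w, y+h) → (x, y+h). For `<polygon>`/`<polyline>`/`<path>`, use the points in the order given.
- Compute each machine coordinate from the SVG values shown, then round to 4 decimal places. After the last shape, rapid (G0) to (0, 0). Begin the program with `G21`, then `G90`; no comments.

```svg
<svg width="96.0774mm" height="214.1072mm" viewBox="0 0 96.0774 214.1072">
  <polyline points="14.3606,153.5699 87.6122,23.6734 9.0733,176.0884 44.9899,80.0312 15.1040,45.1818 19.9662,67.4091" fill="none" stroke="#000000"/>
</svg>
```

G21
G90
G0 X14.3606 Y60.5373
M4 S232
G01 X87.6122 Y190.4338 F3580
G01 X9.0733 Y38.0188
G01 X44.9899 Y134.0760
G01 X15.1040 Y168.9254
G01 X19.9662 Y146.6981
M5
G0 X0.0000 Y0.0000

1 u = 1 mm; y_m = 214.1072 − y.

[1] `<polyline>` open polyline, #000000→engrave S232 F3580: (14.3606,60.5373) → (87.6122,190.4338) → (9.0733,38.0188) → (44.9899,134.0760) → (15.1040,168.9254) → (19.9662,146.6981)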